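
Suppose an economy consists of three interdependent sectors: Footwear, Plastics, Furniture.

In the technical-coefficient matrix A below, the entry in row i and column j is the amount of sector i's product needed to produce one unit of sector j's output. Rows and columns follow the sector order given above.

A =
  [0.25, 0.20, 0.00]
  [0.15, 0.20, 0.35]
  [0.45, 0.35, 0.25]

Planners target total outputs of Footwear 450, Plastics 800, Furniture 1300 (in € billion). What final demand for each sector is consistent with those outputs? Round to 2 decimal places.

d_1 = 177.50, d_2 = 117.50, d_3 = 492.50

I − A =
  [   0.75    -0.20     0.00]
  [  -0.15     0.80    -0.35]
  [  -0.45    -0.35     0.75]
d = (I − A) x:
  d_1 = (+0.75)·450 + (-0.20)·800 + (+0.00)·1300 = 177.50
  d_2 = (-0.15)·450 + (+0.80)·800 + (-0.35)·1300 = 117.50
  d_3 = (-0.45)·450 + (-0.35)·800 + (+0.75)·1300 = 492.50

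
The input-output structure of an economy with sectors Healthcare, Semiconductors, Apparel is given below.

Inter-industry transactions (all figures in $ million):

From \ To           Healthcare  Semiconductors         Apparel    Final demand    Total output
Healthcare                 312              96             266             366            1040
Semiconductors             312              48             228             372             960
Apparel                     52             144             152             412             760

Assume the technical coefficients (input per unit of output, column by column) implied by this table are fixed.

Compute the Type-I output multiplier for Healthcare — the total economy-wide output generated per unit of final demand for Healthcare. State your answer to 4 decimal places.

m_H = 2.4005

Technical coefficients a_ij = z_ij / X_j:
  a_HH = 312/1040 = 0.30, a_SH = 312/1040 = 0.30, a_AH = 52/1040 = 0.05
  a_HS = 96/960 = 0.10, a_SS = 48/960 = 0.05, a_AS = 144/960 = 0.15
  a_HA = 266/760 = 0.35, a_SA = 228/760 = 0.30, a_AA = 152/760 = 0.20
I − A =
  [   0.70    -0.10    -0.35]
  [  -0.30     0.95    -0.30]
  [  -0.05    -0.15     0.80]
Cofactors of I−A, C_ij = (−1)^(i+j)·(minor ij) (rows/columns in the sector order above):
  C_11 = (0.95)(0.80) − (-0.30)(-0.15) = 0.7150
  C_12 = −[(-0.30)(0.80) − (-0.30)(-0.05)] = 0.2550
  C_13 = (-0.30)(-0.15) − (0.95)(-0.05) = 0.0925
  C_21 = −[(-0.10)(0.80) − (-0.35)(-0.15)] = 0.1325
  C_22 = (0.70)(0.80) − (-0.35)(-0.05) = 0.5425
  C_23 = −[(0.70)(-0.15) − (-0.10)(-0.05)] = 0.1100
  C_31 = (-0.10)(-0.30) − (-0.35)(0.95) = 0.3625
  C_32 = −[(0.70)(-0.30) − (-0.35)(-0.30)] = 0.3150
  C_33 = (0.70)(0.95) − (-0.10)(-0.30) = 0.6350
det(I−A) = Σ_j (I−A)_1j·C_1j = (0.70)(0.7150) + (-0.10)(0.2550) + (-0.35)(0.0925) = 0.442625
adj(I−A) = Cᵀ =
  [ 0.7150   0.1325   0.3625]
  [ 0.2550   0.5425   0.3150]
  [ 0.0925   0.1100   0.6350]
(I − A)⁻¹ = adj(I−A) / det(I−A) ≈
  [   1.61536     0.29935     0.81898]
  [   0.57611     1.22564     0.71166]
  [   0.20898     0.24852     1.43462]
The output multiplier for sector j is the column-j sum of the Leontief inverse (I − A)⁻¹ = adj(I−A) / det(I−A).
Column H of adj(I−A): (0.7150, 0.2550, 0.0925); det(I−A) = 0.442625.
m_H = (0.7150 + 0.2550 + 0.0925) / 0.442625 = 1.0625 / 0.442625 ≈ 2.4005.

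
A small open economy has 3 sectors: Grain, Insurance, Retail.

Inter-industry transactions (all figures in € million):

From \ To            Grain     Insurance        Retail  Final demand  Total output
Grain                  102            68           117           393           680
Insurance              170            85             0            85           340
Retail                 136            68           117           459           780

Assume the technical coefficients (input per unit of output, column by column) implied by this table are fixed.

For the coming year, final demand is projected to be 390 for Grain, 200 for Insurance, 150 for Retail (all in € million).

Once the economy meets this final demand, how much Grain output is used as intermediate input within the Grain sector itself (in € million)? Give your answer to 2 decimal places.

Technical coefficients a_ij = z_ij / X_j:
  a_GG = 102/680 = 0.15, a_IG = 170/680 = 0.25, a_RG = 136/680 = 0.20
  a_GI = 68/340 = 0.20, a_II = 85/340 = 0.25, a_RI = 68/340 = 0.20
  a_GR = 117/780 = 0.15, a_IR = 0/780 = 0.00, a_RR = 117/780 = 0.15
I − A =
  [   0.85    -0.20    -0.15]
  [  -0.25     0.75     0.00]
  [  -0.20    -0.20     0.85]
Cofactors of I−A, C_ij = (−1)^(i+j)·(minor ij) (rows/columns in the sector order above):
  C_11 = (0.75)(0.85) − (0.00)(-0.20) = 0.6375
  C_12 = −[(-0.25)(0.85) − (0.00)(-0.20)] = 0.2125
  C_13 = (-0.25)(-0.20) − (0.75)(-0.20) = 0.2000
  C_21 = −[(-0.20)(0.85) − (-0.15)(-0.20)] = 0.2000
  C_22 = (0.85)(0.85) − (-0.15)(-0.20) = 0.6925
  C_23 = −[(0.85)(-0.20) − (-0.20)(-0.20)] = 0.2100
  C_31 = (-0.20)(0.00) − (-0.15)(0.75) = 0.1125
  C_32 = −[(0.85)(0.00) − (-0.15)(-0.25)] = 0.0375
  C_33 = (0.85)(0.75) − (-0.20)(-0.25) = 0.5875
det(I−A) = Σ_j (I−A)_1j·C_1j = (0.85)(0.6375) + (-0.20)(0.2125) + (-0.15)(0.2000) = 0.469375
adj(I−A) = Cᵀ =
  [ 0.6375   0.2000   0.1125]
  [ 0.2125   0.6925   0.0375]
  [ 0.2000   0.2100   0.5875]
(I − A)⁻¹ = adj(I−A) / det(I−A) ≈
  [   1.3582     0.4261     0.2397]
  [   0.4527     1.4754     0.0799]
  [   0.4261     0.4474     1.2517]
First solve x = (I − A)⁻¹ d = adj(I−A)·d / det(I−A); in particular x_G = (0.6375·390 + 0.2000·200 + 0.1125·150) / 0.469375 = 305.50 / 0.469375 ≈ 650.8655.
Intermediate flow from G to G: z_GG = a_GG · x_G = 0.15 × 305.50 / 0.469375 = 45.825 / 0.469375 ≈ 97.63.

z_GG = 97.63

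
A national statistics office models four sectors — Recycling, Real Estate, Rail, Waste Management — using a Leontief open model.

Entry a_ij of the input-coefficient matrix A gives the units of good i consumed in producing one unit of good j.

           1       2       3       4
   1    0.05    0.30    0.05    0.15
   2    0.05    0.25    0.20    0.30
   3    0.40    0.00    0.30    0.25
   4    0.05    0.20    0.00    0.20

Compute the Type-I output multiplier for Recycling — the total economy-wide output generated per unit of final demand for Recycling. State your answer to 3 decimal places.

m_1 = 2.506

I − A =
  [   0.95    -0.30    -0.05    -0.15]
  [  -0.05     0.75    -0.20    -0.30]
  [  -0.40     0.00     0.70    -0.25]
  [  -0.05    -0.20     0.00     0.80]
Compute the cofactors C_ij = (−1)^(i+j)·(3×3 minor ij) of I−A; the adjugate is their transpose:
adj(I−A) = Cᵀ =
  [ 0.368000   0.191500   0.081000   0.166125]
  [ 0.105000   0.510125   0.153250   0.258875]
  [ 0.227875   0.159250   0.489375   0.255375]
  [ 0.049250   0.139500   0.043375   0.449250]
det(I−A) = Σ_j (I−A)_1j·C_1j = (0.95)(0.368000) + (-0.30)(0.105000) + (-0.05)(0.227875) + (-0.15)(0.049250) = 0.29931875
(I − A)⁻¹ = adj(I−A) / det(I−A) ≈
  [   1.2295     0.6398     0.2706     0.5550]
  [   0.3508     1.7043     0.5120     0.8649]
  [   0.7613     0.5320     1.6350     0.8532]
  [   0.1645     0.4661     0.1449     1.5009]
The output multiplier for sector j is the column-j sum of the Leontief inverse (I − A)⁻¹ = adj(I−A) / det(I−A).
Column 1 of adj(I−A): (0.368000, 0.105000, 0.227875, 0.049250); det(I−A) = 0.29931875.
m_1 = (0.368000 + 0.105000 + 0.227875 + 0.049250) / 0.29931875 = 0.750125 / 0.29931875 ≈ 2.506.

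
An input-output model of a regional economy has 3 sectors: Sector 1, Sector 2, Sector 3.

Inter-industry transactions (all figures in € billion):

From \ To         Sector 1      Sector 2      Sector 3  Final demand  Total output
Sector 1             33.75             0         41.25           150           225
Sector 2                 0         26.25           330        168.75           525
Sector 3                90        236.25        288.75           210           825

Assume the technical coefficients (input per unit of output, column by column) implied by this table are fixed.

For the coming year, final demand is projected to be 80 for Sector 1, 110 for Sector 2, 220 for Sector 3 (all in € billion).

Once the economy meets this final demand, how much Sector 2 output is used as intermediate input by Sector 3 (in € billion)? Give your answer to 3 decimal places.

z_23 = 283.528

Technical coefficients a_ij = z_ij / X_j:
  a_11 = 33.75/225 = 0.15, a_21 = 0/225 = 0.00, a_31 = 90/225 = 0.40
  a_12 = 0/525 = 0.00, a_22 = 26.25/525 = 0.05, a_32 = 236.25/525 = 0.45
  a_13 = 41.25/825 = 0.05, a_23 = 330/825 = 0.40, a_33 = 288.75/825 = 0.35
I − A =
  [   0.85     0.00    -0.05]
  [   0.00     0.95    -0.40]
  [  -0.40    -0.45     0.65]
Cofactors of I−A, C_ij = (−1)^(i+j)·(minor ij) (rows/columns in the sector order above):
  C_11 = (0.95)(0.65) − (-0.40)(-0.45) = 0.4375
  C_12 = −[(0.00)(0.65) − (-0.40)(-0.40)] = 0.1600
  C_13 = (0.00)(-0.45) − (0.95)(-0.40) = 0.3800
  C_21 = −[(0.00)(0.65) − (-0.05)(-0.45)] = 0.0225
  C_22 = (0.85)(0.65) − (-0.05)(-0.40) = 0.5325
  C_23 = −[(0.85)(-0.45) − (0.00)(-0.40)] = 0.3825
  C_31 = (0.00)(-0.40) − (-0.05)(0.95) = 0.0475
  C_32 = −[(0.85)(-0.40) − (-0.05)(0.00)] = 0.3400
  C_33 = (0.85)(0.95) − (0.00)(0.00) = 0.8075
det(I−A) = Σ_j (I−A)_1j·C_1j = (0.85)(0.4375) + (0.00)(0.1600) + (-0.05)(0.3800) = 0.352875
adj(I−A) = Cᵀ =
  [ 0.4375   0.0225   0.0475]
  [ 0.1600   0.5325   0.3400]
  [ 0.3800   0.3825   0.8075]
(I − A)⁻¹ = adj(I−A) / det(I−A) ≈
  [   1.2398     0.0638     0.1346]
  [   0.4534     1.5090     0.9635]
  [   1.0769     1.0840     2.2883]
First solve x = (I − A)⁻¹ d = adj(I−A)·d / det(I−A); in particular x_3 = (0.3800·80 + 0.3825·110 + 0.8075·220) / 0.352875 = 250.125 / 0.352875 ≈ 708.82040.
Intermediate flow from 2 to 3: z_23 = a_23 · x_3 = 0.40 × 250.125 / 0.352875 = 100.05 / 0.352875 ≈ 283.528.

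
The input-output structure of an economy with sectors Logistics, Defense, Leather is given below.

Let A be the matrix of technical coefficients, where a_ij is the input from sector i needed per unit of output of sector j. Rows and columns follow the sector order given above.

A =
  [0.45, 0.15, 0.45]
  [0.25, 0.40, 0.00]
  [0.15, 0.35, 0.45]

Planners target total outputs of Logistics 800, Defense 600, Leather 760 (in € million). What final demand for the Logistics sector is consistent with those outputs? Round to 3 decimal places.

I − A =
  [   0.55    -0.15    -0.45]
  [  -0.25     0.60     0.00]
  [  -0.15    -0.35     0.55]
d = (I − A) x:
  d_1 = (+0.55)·800 + (-0.15)·600 + (-0.45)·760 = 8.000
  d_2 = (-0.25)·800 + (+0.60)·600 + (+0.00)·760 = 160.000
  d_3 = (-0.15)·800 + (-0.35)·600 + (+0.55)·760 = 88.000

d_1 = 8.000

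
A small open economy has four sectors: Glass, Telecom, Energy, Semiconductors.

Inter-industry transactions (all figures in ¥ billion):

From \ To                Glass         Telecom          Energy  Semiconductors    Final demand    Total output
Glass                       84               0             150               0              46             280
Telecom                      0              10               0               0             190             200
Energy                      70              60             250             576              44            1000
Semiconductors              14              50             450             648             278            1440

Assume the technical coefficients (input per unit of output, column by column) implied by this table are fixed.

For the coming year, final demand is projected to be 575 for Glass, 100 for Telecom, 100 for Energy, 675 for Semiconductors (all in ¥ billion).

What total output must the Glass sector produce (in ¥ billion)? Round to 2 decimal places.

Technical coefficients a_ij = z_ij / X_j:
  a_GG = 84/280 = 0.30, a_TG = 0/280 = 0.00, a_EG = 70/280 = 0.25, a_SG = 14/280 = 0.05
  a_GT = 0/200 = 0.00, a_TT = 10/200 = 0.05, a_ET = 60/200 = 0.30, a_ST = 50/200 = 0.25
  a_GE = 150/1000 = 0.15, a_TE = 0/1000 = 0.00, a_EE = 250/1000 = 0.25, a_SE = 450/1000 = 0.45
  a_GS = 0/1440 = 0.00, a_TS = 0/1440 = 0.00, a_ES = 576/1440 = 0.40, a_SS = 648/1440 = 0.45
I − A =
  [   0.70     0.00    -0.15     0.00]
  [   0.00     0.95     0.00     0.00]
  [  -0.25    -0.30     0.75    -0.40]
  [  -0.05    -0.25    -0.45     0.55]
Compute the cofactors C_ij = (−1)^(i+j)·(3×3 minor ij) of I−A; the adjugate is their transpose:
adj(I−A) = Cᵀ =
  [ 0.220875   0.039750   0.078375   0.057000]
  [ 0.000000   0.139125   0.000000   0.000000]
  [ 0.149625   0.185500   0.365750   0.266000]
  [ 0.142500   0.218625   0.306375   0.463125]
det(I−A) = Σ_j (I−A)_1j·C_1j = (0.70)(0.220875) + (0.00)(0.000000) + (-0.15)(0.149625) + (0.00)(0.142500) = 0.13216875
(I − A)⁻¹ = adj(I−A) / det(I−A) ≈
  [   1.6712     0.3008     0.5930     0.4313]
  [   0.0000     1.0526     0.0000     0.0000]
  [   1.1321     1.4035     2.7673     2.0126]
  [   1.0782     1.6541     2.3181     3.5040]
x = (I − A)⁻¹ d = adj(I−A)·d / det(I−A), with det(I−A) = 0.13216875:
  x_G = (0.220875·575 + 0.039750·100 + 0.078375·100 + 0.057000·675) / 0.13216875 = 177.290625 / 0.13216875 ≈ 1341.40
  x_T = (0.000000·575 + 0.139125·100 + 0.000000·100 + 0.000000·675) / 0.13216875 = 13.9125 / 0.13216875 ≈ 105.26
  x_E = (0.149625·575 + 0.185500·100 + 0.365750·100 + 0.266000·675) / 0.13216875 = 320.709375 / 0.13216875 ≈ 2426.51
  x_S = (0.142500·575 + 0.218625·100 + 0.306375·100 + 0.463125·675) / 0.13216875 = 447.046875 / 0.13216875 ≈ 3382.39

x_G = 1341.40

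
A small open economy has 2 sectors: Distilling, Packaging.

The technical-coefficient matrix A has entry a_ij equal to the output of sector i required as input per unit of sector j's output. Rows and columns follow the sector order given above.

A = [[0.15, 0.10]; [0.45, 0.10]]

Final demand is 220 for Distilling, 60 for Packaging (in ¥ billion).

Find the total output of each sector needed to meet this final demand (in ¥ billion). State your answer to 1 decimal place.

x_D = 283.3, x_P = 208.3

I − A =
  [   0.85    -0.10]
  [  -0.45     0.90]
det(I−A) = (0.85)(0.90) − (-0.10)(-0.45) = 0.7200
adj(I−A) = [[0.90, 0.10], [0.45, 0.85]]
(I − A)⁻¹ = adj(I−A) / det(I−A) ≈
  [   1.2500     0.1389]
  [   0.6250     1.1806]
x = (I − A)⁻¹ d = adj(I−A)·d / det(I−A), with det(I−A) = 0.7200:
  x_D = (0.90·220 + 0.10·60) / 0.7200 = 204.00 / 0.7200 ≈ 283.3
  x_P = (0.45·220 + 0.85·60) / 0.7200 = 150.00 / 0.7200 ≈ 208.3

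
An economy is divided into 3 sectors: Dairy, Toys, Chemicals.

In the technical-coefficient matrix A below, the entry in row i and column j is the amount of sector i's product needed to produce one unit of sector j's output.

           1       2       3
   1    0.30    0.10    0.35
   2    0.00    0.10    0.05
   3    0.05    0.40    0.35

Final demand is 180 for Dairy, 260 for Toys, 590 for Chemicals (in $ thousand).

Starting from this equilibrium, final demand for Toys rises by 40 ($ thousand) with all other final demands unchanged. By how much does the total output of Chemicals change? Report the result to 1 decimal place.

I − A =
  [   0.70    -0.10    -0.35]
  [   0.00     0.90    -0.05]
  [  -0.05    -0.40     0.65]
Cofactors of I−A, C_ij = (−1)^(i+j)·(minor ij) (rows/columns in the sector order above):
  C_11 = (0.90)(0.65) − (-0.05)(-0.40) = 0.5650
  C_12 = −[(0.00)(0.65) − (-0.05)(-0.05)] = 0.0025
  C_13 = (0.00)(-0.40) − (0.90)(-0.05) = 0.0450
  C_21 = −[(-0.10)(0.65) − (-0.35)(-0.40)] = 0.2050
  C_22 = (0.70)(0.65) − (-0.35)(-0.05) = 0.4375
  C_23 = −[(0.70)(-0.40) − (-0.10)(-0.05)] = 0.2850
  C_31 = (-0.10)(-0.05) − (-0.35)(0.90) = 0.3200
  C_32 = −[(0.70)(-0.05) − (-0.35)(0.00)] = 0.0350
  C_33 = (0.70)(0.90) − (-0.10)(0.00) = 0.6300
det(I−A) = Σ_j (I−A)_1j·C_1j = (0.70)(0.5650) + (-0.10)(0.0025) + (-0.35)(0.0450) = 0.3795
adj(I−A) = Cᵀ =
  [ 0.5650   0.2050   0.3200]
  [ 0.0025   0.4375   0.0350]
  [ 0.0450   0.2850   0.6300]
(I − A)⁻¹ = adj(I−A) / det(I−A) ≈
  [   1.4888     0.5402     0.8432]
  [   0.0066     1.1528     0.0922]
  [   0.1186     0.7510     1.6601]
Δx = (I − A)⁻¹ Δd with Δd having +40 in the Toys component and 0 elsewhere.
So Δx_3 = L_32 · (+40), where L_32 = adj(I−A)_32 / det(I−A) = 0.2850 / 0.3795.
Δx_3 = 0.2850 × (+40) / 0.3795 = 11.40 / 0.3795 ≈ 30.0.

Δx_3 = 30.0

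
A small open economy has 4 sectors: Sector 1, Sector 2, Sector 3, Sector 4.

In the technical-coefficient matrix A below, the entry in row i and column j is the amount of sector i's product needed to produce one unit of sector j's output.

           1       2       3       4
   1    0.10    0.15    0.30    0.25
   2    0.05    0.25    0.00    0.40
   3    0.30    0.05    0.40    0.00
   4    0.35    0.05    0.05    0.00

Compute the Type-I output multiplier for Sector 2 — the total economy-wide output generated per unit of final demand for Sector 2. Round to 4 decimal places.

I − A =
  [   0.90    -0.15    -0.30    -0.25]
  [  -0.05     0.75     0.00    -0.40]
  [  -0.30    -0.05     0.60     0.00]
  [  -0.35    -0.05    -0.05     1.00]
Compute the cofactors C_ij = (−1)^(i+j)·(3×3 minor ij) of I−A; the adjugate is their transpose:
adj(I−A) = Cᵀ =
  [ 0.437000   0.113125   0.231375   0.154500]
  [ 0.120000   0.393750   0.075625   0.187500]
  [ 0.228500   0.089375   0.562250   0.092875]
  [ 0.170375   0.063750   0.112875   0.332250]
det(I−A) = Σ_j (I−A)_1j·C_1j = (0.90)(0.437000) + (-0.15)(0.120000) + (-0.30)(0.228500) + (-0.25)(0.170375) = 0.26415625
(I − A)⁻¹ = adj(I−A) / det(I−A) ≈
  [   1.65432     0.42825     0.87590     0.58488]
  [   0.45428     1.49060     0.28629     0.70981]
  [   0.86502     0.33834     2.12848     0.35159]
  [   0.64498     0.24133     0.42730     1.25778]
The output multiplier for sector j is the column-j sum of the Leontief inverse (I − A)⁻¹ = adj(I−A) / det(I−A).
Column 2 of adj(I−A): (0.113125, 0.393750, 0.089375, 0.063750); det(I−A) = 0.26415625.
m_2 = (0.113125 + 0.393750 + 0.089375 + 0.063750) / 0.26415625 = 0.66 / 0.26415625 ≈ 2.4985.

m_2 = 2.4985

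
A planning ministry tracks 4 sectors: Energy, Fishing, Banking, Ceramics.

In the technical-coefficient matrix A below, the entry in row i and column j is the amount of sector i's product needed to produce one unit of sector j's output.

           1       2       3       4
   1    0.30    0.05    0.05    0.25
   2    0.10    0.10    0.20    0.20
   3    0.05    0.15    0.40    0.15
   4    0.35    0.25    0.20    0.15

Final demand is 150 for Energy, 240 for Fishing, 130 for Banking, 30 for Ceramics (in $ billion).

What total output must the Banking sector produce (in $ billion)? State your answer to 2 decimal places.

I − A =
  [   0.70    -0.05    -0.05    -0.25]
  [  -0.10     0.90    -0.20    -0.20]
  [  -0.05    -0.15     0.60    -0.15]
  [  -0.35    -0.25    -0.20     0.85]
Compute the cofactors C_ij = (−1)^(i+j)·(3×3 minor ij) of I−A; the adjugate is their transpose:
adj(I−A) = Cᵀ =
  [ 0.36300   0.07725   0.10375   0.14325]
  [ 0.11100   0.27625   0.14225   0.12275]
  [ 0.11000   0.11025   0.40775   0.13025]
  [ 0.20800   0.13900   0.18050   0.35050]
det(I−A) = Σ_j (I−A)_1j·C_1j = (0.70)(0.36300) + (-0.05)(0.11100) + (-0.05)(0.11000) + (-0.25)(0.20800) = 0.19105
(I − A)⁻¹ = adj(I−A) / det(I−A) ≈
  [   1.9000     0.4043     0.5431     0.7498]
  [   0.5810     1.4460     0.7446     0.6425]
  [   0.5758     0.5771     2.1343     0.6818]
  [   1.0887     0.7276     0.9448     1.8346]
x = (I − A)⁻¹ d = adj(I−A)·d / det(I−A), with det(I−A) = 0.19105:
  x_1 = (0.36300·150 + 0.07725·240 + 0.10375·130 + 0.14325·30) / 0.19105 = 90.775 / 0.19105 ≈ 475.14
  x_2 = (0.11100·150 + 0.27625·240 + 0.14225·130 + 0.12275·30) / 0.19105 = 105.125 / 0.19105 ≈ 550.25
  x_3 = (0.11000·150 + 0.11025·240 + 0.40775·130 + 0.13025·30) / 0.19105 = 99.875 / 0.19105 ≈ 522.77
  x_4 = (0.20800·150 + 0.13900·240 + 0.18050·130 + 0.35050·30) / 0.19105 = 98.54 / 0.19105 ≈ 515.78

x_3 = 522.77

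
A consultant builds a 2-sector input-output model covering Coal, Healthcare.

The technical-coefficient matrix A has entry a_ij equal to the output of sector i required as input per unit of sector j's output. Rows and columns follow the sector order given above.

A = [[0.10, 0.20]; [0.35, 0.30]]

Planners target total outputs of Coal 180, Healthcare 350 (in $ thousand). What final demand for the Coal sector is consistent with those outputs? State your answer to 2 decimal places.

I − A =
  [   0.90    -0.20]
  [  -0.35     0.70]
d = (I − A) x:
  d_1 = (+0.90)·180 + (-0.20)·350 = 92.00
  d_2 = (-0.35)·180 + (+0.70)·350 = 182.00

d_1 = 92.00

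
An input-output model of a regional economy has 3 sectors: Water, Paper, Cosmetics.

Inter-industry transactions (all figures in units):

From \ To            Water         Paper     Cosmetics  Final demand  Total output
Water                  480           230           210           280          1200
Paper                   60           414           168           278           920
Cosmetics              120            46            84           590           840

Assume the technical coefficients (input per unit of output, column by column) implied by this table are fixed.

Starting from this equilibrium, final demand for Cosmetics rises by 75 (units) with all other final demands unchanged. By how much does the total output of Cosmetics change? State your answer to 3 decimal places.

Δx_C = 91.455

Technical coefficients a_ij = z_ij / X_j:
  a_WW = 480/1200 = 0.40, a_PW = 60/1200 = 0.05, a_CW = 120/1200 = 0.10
  a_WP = 230/920 = 0.25, a_PP = 414/920 = 0.45, a_CP = 46/920 = 0.05
  a_WC = 210/840 = 0.25, a_PC = 168/840 = 0.20, a_CC = 84/840 = 0.10
I − A =
  [   0.60    -0.25    -0.25]
  [  -0.05     0.55    -0.20]
  [  -0.10    -0.05     0.90]
Cofactors of I−A, C_ij = (−1)^(i+j)·(minor ij) (rows/columns in the sector order above):
  C_11 = (0.55)(0.90) − (-0.20)(-0.05) = 0.4850
  C_12 = −[(-0.05)(0.90) − (-0.20)(-0.10)] = 0.0650
  C_13 = (-0.05)(-0.05) − (0.55)(-0.10) = 0.0575
  C_21 = −[(-0.25)(0.90) − (-0.25)(-0.05)] = 0.2375
  C_22 = (0.60)(0.90) − (-0.25)(-0.10) = 0.5150
  C_23 = −[(0.60)(-0.05) − (-0.25)(-0.10)] = 0.0550
  C_31 = (-0.25)(-0.20) − (-0.25)(0.55) = 0.1875
  C_32 = −[(0.60)(-0.20) − (-0.25)(-0.05)] = 0.1325
  C_33 = (0.60)(0.55) − (-0.25)(-0.05) = 0.3175
det(I−A) = Σ_j (I−A)_1j·C_1j = (0.60)(0.4850) + (-0.25)(0.0650) + (-0.25)(0.0575) = 0.260375
adj(I−A) = Cᵀ =
  [ 0.4850   0.2375   0.1875]
  [ 0.0650   0.5150   0.1325]
  [ 0.0575   0.0550   0.3175]
(I − A)⁻¹ = adj(I−A) / det(I−A) ≈
  [   1.8627     0.9121     0.7201]
  [   0.2496     1.9779     0.5089]
  [   0.2208     0.2112     1.2194]
Δx = (I − A)⁻¹ Δd with Δd having +75 in the Cosmetics component and 0 elsewhere.
So Δx_C = L_CC · (+75), where L_CC = adj(I−A)_CC / det(I−A) = 0.3175 / 0.260375.
Δx_C = 0.3175 × (+75) / 0.260375 = 23.8125 / 0.260375 ≈ 91.455.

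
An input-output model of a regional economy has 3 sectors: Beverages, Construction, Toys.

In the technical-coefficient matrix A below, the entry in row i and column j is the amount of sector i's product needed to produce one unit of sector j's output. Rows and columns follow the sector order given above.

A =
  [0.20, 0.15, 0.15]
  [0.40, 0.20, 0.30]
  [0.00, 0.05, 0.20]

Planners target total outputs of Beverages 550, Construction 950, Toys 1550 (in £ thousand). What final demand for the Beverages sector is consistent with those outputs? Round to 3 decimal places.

d_1 = 65.000

I − A =
  [   0.80    -0.15    -0.15]
  [  -0.40     0.80    -0.30]
  [   0.00    -0.05     0.80]
d = (I − A) x:
  d_1 = (+0.80)·550 + (-0.15)·950 + (-0.15)·1550 = 65.000
  d_2 = (-0.40)·550 + (+0.80)·950 + (-0.30)·1550 = 75.000
  d_3 = (+0.00)·550 + (-0.05)·950 + (+0.80)·1550 = 1192.500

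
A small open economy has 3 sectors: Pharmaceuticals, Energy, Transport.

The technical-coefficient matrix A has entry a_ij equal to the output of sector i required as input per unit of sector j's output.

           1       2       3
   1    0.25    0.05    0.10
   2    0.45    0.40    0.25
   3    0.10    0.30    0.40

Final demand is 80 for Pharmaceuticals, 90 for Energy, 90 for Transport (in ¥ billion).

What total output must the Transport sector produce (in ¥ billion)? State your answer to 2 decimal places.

I − A =
  [   0.75    -0.05    -0.10]
  [  -0.45     0.60    -0.25]
  [  -0.10    -0.30     0.60]
Cofactors of I−A, C_ij = (−1)^(i+j)·(minor ij) (rows/columns in the sector order above):
  C_11 = (0.60)(0.60) − (-0.25)(-0.30) = 0.2850
  C_12 = −[(-0.45)(0.60) − (-0.25)(-0.10)] = 0.2950
  C_13 = (-0.45)(-0.30) − (0.60)(-0.10) = 0.1950
  C_21 = −[(-0.05)(0.60) − (-0.10)(-0.30)] = 0.0600
  C_22 = (0.75)(0.60) − (-0.10)(-0.10) = 0.4400
  C_23 = −[(0.75)(-0.30) − (-0.05)(-0.10)] = 0.2300
  C_31 = (-0.05)(-0.25) − (-0.10)(0.60) = 0.0725
  C_32 = −[(0.75)(-0.25) − (-0.10)(-0.45)] = 0.2325
  C_33 = (0.75)(0.60) − (-0.05)(-0.45) = 0.4275
det(I−A) = Σ_j (I−A)_1j·C_1j = (0.75)(0.2850) + (-0.05)(0.2950) + (-0.10)(0.1950) = 0.1795
adj(I−A) = Cᵀ =
  [ 0.2850   0.0600   0.0725]
  [ 0.2950   0.4400   0.2325]
  [ 0.1950   0.2300   0.4275]
(I − A)⁻¹ = adj(I−A) / det(I−A) ≈
  [   1.5877     0.3343     0.4039]
  [   1.6435     2.4513     1.2953]
  [   1.0864     1.2813     2.3816]
x = (I − A)⁻¹ d = adj(I−A)·d / det(I−A), with det(I−A) = 0.1795:
  x_1 = (0.2850·80 + 0.0600·90 + 0.0725·90) / 0.1795 = 34.725 / 0.1795 ≈ 193.45
  x_2 = (0.2950·80 + 0.4400·90 + 0.2325·90) / 0.1795 = 84.125 / 0.1795 ≈ 468.66
  x_3 = (0.1950·80 + 0.2300·90 + 0.4275·90) / 0.1795 = 74.775 / 0.1795 ≈ 416.57

x_3 = 416.57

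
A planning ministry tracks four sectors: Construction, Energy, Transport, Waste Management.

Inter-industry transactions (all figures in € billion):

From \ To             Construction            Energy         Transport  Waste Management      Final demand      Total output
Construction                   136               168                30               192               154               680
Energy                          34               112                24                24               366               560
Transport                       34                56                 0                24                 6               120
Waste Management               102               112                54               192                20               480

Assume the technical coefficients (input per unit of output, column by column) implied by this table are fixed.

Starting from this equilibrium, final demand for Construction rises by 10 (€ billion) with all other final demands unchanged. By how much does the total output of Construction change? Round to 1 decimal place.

Technical coefficients a_ij = z_ij / X_j:
  a_CC = 136/680 = 0.20, a_EC = 34/680 = 0.05, a_TC = 34/680 = 0.05, a_WC = 102/680 = 0.15
  a_CE = 168/560 = 0.30, a_EE = 112/560 = 0.20, a_TE = 56/560 = 0.10, a_WE = 112/560 = 0.20
  a_CT = 30/120 = 0.25, a_ET = 24/120 = 0.20, a_TT = 0/120 = 0.00, a_WT = 54/120 = 0.45
  a_CW = 192/480 = 0.40, a_EW = 24/480 = 0.05, a_TW = 24/480 = 0.05, a_WW = 192/480 = 0.40
I − A =
  [   0.80    -0.30    -0.25    -0.40]
  [  -0.05     0.80    -0.20    -0.05]
  [  -0.05    -0.10     1.00    -0.05]
  [  -0.15    -0.20    -0.45     0.60]
Compute the cofactors C_ij = (−1)^(i+j)·(3×3 minor ij) of I−A; the adjugate is their transpose:
adj(I−A) = Cᵀ =
  [ 0.435750   0.288750   0.320250   0.341250]
  [ 0.045000   0.383625   0.120375   0.072000]
  [ 0.033750   0.065250   0.312750   0.054000]
  [ 0.149250   0.249000   0.354750   0.594750]
det(I−A) = Σ_j (I−A)_1j·C_1j = (0.80)(0.435750) + (-0.30)(0.045000) + (-0.25)(0.033750) + (-0.40)(0.149250) = 0.2669625
(I − A)⁻¹ = adj(I−A) / det(I−A) ≈
  [   1.6323     1.0816     1.1996     1.2783]
  [   0.1686     1.4370     0.4509     0.2697]
  [   0.1264     0.2444     1.1715     0.2023]
  [   0.5591     0.9327     1.3288     2.2278]
Δx = (I − A)⁻¹ Δd with Δd having +10 in the Construction component and 0 elsewhere.
So Δx_C = L_CC · (+10), where L_CC = adj(I−A)_CC / det(I−A) = 0.435750 / 0.2669625.
Δx_C = 0.435750 × (+10) / 0.2669625 = 4.3575 / 0.2669625 ≈ 16.3.

Δx_C = 16.3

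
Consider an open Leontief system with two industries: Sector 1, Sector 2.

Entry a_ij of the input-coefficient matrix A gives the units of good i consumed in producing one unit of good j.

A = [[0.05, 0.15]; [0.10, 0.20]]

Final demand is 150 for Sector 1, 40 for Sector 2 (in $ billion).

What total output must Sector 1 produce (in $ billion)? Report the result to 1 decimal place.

x_1 = 169.1

I − A =
  [   0.95    -0.15]
  [  -0.10     0.80]
det(I−A) = (0.95)(0.80) − (-0.15)(-0.10) = 0.7450
adj(I−A) = [[0.80, 0.15], [0.10, 0.95]]
(I − A)⁻¹ = adj(I−A) / det(I−A) ≈
  [   1.0738     0.2013]
  [   0.1342     1.2752]
x = (I − A)⁻¹ d = adj(I−A)·d / det(I−A), with det(I−A) = 0.7450:
  x_1 = (0.80·150 + 0.15·40) / 0.7450 = 126.00 / 0.7450 ≈ 169.1
  x_2 = (0.10·150 + 0.95·40) / 0.7450 = 53.00 / 0.7450 ≈ 71.1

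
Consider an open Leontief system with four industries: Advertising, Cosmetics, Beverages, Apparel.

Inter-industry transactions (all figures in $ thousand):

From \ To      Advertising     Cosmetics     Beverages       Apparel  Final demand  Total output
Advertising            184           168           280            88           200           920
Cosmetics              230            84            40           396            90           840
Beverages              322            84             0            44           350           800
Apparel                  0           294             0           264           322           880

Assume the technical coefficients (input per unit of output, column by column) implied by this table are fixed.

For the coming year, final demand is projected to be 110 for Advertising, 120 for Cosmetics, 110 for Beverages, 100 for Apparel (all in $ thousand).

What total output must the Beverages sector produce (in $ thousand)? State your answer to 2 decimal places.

Technical coefficients a_ij = z_ij / X_j:
  a_11 = 184/920 = 0.20, a_21 = 230/920 = 0.25, a_31 = 322/920 = 0.35, a_41 = 0/920 = 0.00
  a_12 = 168/840 = 0.20, a_22 = 84/840 = 0.10, a_32 = 84/840 = 0.10, a_42 = 294/840 = 0.35
  a_13 = 280/800 = 0.35, a_23 = 40/800 = 0.05, a_33 = 0/800 = 0.00, a_43 = 0/800 = 0.00
  a_14 = 88/880 = 0.10, a_24 = 396/880 = 0.45, a_34 = 44/880 = 0.05, a_44 = 264/880 = 0.30
I − A =
  [   0.80    -0.20    -0.35    -0.10]
  [  -0.25     0.90    -0.05    -0.45]
  [  -0.35    -0.10     1.00    -0.05]
  [   0.00    -0.35     0.00     0.70]
Compute the cofactors C_ij = (−1)^(i+j)·(3×3 minor ij) of I−A; the adjugate is their transpose:
adj(I−A) = Cᵀ =
  [ 0.468125   0.205625   0.174125   0.211500]
  [ 0.187250   0.474250   0.089250   0.338000]
  [ 0.187250   0.131250   0.334250   0.135000]
  [ 0.093625   0.237125   0.044625   0.543500]
det(I−A) = Σ_j (I−A)_1j·C_1j = (0.80)(0.468125) + (-0.20)(0.187250) + (-0.35)(0.187250) + (-0.10)(0.093625) = 0.26215
(I − A)⁻¹ = adj(I−A) / det(I−A) ≈
  [   1.7857     0.7844     0.6642     0.8068]
  [   0.7143     1.8091     0.3405     1.2893]
  [   0.7143     0.5007     1.2750     0.5150]
  [   0.3571     0.9045     0.1702     2.0732]
x = (I − A)⁻¹ d = adj(I−A)·d / det(I−A), with det(I−A) = 0.26215:
  x_1 = (0.468125·110 + 0.205625·120 + 0.174125·110 + 0.211500·100) / 0.26215 = 116.4725 / 0.26215 ≈ 444.30
  x_2 = (0.187250·110 + 0.474250·120 + 0.089250·110 + 0.338000·100) / 0.26215 = 121.125 / 0.26215 ≈ 462.04
  x_3 = (0.187250·110 + 0.131250·120 + 0.334250·110 + 0.135000·100) / 0.26215 = 86.615 / 0.26215 ≈ 330.40
  x_4 = (0.093625·110 + 0.237125·120 + 0.044625·110 + 0.543500·100) / 0.26215 = 98.0125 / 0.26215 ≈ 373.88

x_3 = 330.40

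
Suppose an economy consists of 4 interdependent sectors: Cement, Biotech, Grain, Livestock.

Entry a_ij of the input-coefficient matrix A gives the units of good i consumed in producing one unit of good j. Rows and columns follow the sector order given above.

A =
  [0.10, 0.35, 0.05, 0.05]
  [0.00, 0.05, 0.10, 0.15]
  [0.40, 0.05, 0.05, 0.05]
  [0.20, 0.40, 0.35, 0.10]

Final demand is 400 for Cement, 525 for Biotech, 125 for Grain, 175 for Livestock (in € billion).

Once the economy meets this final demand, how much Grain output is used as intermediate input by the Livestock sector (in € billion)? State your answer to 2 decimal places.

I − A =
  [   0.90    -0.35    -0.05    -0.05]
  [   0.00     0.95    -0.10    -0.15]
  [  -0.40    -0.05     0.95    -0.05]
  [  -0.20    -0.40    -0.35     0.90]
Compute the cofactors C_ij = (−1)^(i+j)·(3×3 minor ij) of I−A; the adjugate is their transpose:
adj(I−A) = Cᵀ =
  [ 0.72950   0.31625   0.10825   0.09925]
  [ 0.08650   0.71875   0.12875   0.13175]
  [ 0.32900   0.19550   0.69550   0.08950]
  [ 0.32850   0.46575   0.35175   0.77475]
det(I−A) = Σ_j (I−A)_1j·C_1j = (0.90)(0.72950) + (-0.35)(0.08650) + (-0.05)(0.32900) + (-0.05)(0.32850) = 0.5934
(I − A)⁻¹ = adj(I−A) / det(I−A) ≈
  [   1.2294     0.5329     0.1824     0.1673]
  [   0.1458     1.2112     0.2170     0.2220]
  [   0.5544     0.3295     1.1721     0.1508]
  [   0.5536     0.7849     0.5928     1.3056]
First solve x = (I − A)⁻¹ d = adj(I−A)·d / det(I−A); in particular x_4 = (0.32850·400 + 0.46575·525 + 0.35175·125 + 0.77475·175) / 0.5934 = 555.46875 / 0.5934 ≈ 936.0781.
Intermediate flow from 3 to 4: z_34 = a_34 · x_4 = 0.05 × 555.46875 / 0.5934 = 27.7734375 / 0.5934 ≈ 46.80.

z_34 = 46.80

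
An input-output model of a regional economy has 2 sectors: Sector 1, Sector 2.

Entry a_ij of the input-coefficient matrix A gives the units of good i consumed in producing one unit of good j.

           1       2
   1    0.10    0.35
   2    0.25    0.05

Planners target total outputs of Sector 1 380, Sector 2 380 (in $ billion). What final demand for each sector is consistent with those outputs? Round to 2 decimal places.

d_1 = 209.00, d_2 = 266.00

I − A =
  [   0.90    -0.35]
  [  -0.25     0.95]
d = (I − A) x:
  d_1 = (+0.90)·380 + (-0.35)·380 = 209.00
  d_2 = (-0.25)·380 + (+0.95)·380 = 266.00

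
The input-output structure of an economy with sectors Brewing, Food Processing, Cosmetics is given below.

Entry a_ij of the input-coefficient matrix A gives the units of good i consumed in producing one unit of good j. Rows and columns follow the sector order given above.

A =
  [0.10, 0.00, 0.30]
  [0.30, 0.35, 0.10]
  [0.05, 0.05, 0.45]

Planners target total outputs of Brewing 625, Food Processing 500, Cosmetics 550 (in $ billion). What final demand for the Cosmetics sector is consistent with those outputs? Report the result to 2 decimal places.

I − A =
  [   0.90     0.00    -0.30]
  [  -0.30     0.65    -0.10]
  [  -0.05    -0.05     0.55]
d = (I − A) x:
  d_1 = (+0.90)·625 + (+0.00)·500 + (-0.30)·550 = 397.50
  d_2 = (-0.30)·625 + (+0.65)·500 + (-0.10)·550 = 82.50
  d_3 = (-0.05)·625 + (-0.05)·500 + (+0.55)·550 = 246.25

d_3 = 246.25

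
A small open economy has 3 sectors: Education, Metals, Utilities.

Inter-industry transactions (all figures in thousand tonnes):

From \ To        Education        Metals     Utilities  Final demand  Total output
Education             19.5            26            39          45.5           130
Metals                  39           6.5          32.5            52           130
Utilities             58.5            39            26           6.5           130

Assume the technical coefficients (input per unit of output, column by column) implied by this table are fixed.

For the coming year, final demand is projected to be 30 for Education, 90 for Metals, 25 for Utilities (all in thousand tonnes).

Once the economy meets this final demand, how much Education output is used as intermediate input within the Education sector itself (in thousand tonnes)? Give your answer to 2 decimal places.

z_EE = 21.64

Technical coefficients a_ij = z_ij / X_j:
  a_EE = 19.5/130 = 0.15, a_ME = 39/130 = 0.30, a_UE = 58.5/130 = 0.45
  a_EM = 26/130 = 0.20, a_MM = 6.5/130 = 0.05, a_UM = 39/130 = 0.30
  a_EU = 39/130 = 0.30, a_MU = 32.5/130 = 0.25, a_UU = 26/130 = 0.20
I − A =
  [   0.85    -0.20    -0.30]
  [  -0.30     0.95    -0.25]
  [  -0.45    -0.30     0.80]
Cofactors of I−A, C_ij = (−1)^(i+j)·(minor ij) (rows/columns in the sector order above):
  C_11 = (0.95)(0.80) − (-0.25)(-0.30) = 0.6850
  C_12 = −[(-0.30)(0.80) − (-0.25)(-0.45)] = 0.3525
  C_13 = (-0.30)(-0.30) − (0.95)(-0.45) = 0.5175
  C_21 = −[(-0.20)(0.80) − (-0.30)(-0.30)] = 0.2500
  C_22 = (0.85)(0.80) − (-0.30)(-0.45) = 0.5450
  C_23 = −[(0.85)(-0.30) − (-0.20)(-0.45)] = 0.3450
  C_31 = (-0.20)(-0.25) − (-0.30)(0.95) = 0.3350
  C_32 = −[(0.85)(-0.25) − (-0.30)(-0.30)] = 0.3025
  C_33 = (0.85)(0.95) − (-0.20)(-0.30) = 0.7475
det(I−A) = Σ_j (I−A)_1j·C_1j = (0.85)(0.6850) + (-0.20)(0.3525) + (-0.30)(0.5175) = 0.3565
adj(I−A) = Cᵀ =
  [ 0.6850   0.2500   0.3350]
  [ 0.3525   0.5450   0.3025]
  [ 0.5175   0.3450   0.7475]
(I − A)⁻¹ = adj(I−A) / det(I−A) ≈
  [   1.9215     0.7013     0.9397]
  [   0.9888     1.5288     0.8485]
  [   1.4516     0.9677     2.0968]
First solve x = (I − A)⁻¹ d = adj(I−A)·d / det(I−A); in particular x_E = (0.6850·30 + 0.2500·90 + 0.3350·25) / 0.3565 = 51.425 / 0.3565 ≈ 144.2496.
Intermediate flow from E to E: z_EE = a_EE · x_E = 0.15 × 51.425 / 0.3565 = 7.71375 / 0.3565 ≈ 21.64.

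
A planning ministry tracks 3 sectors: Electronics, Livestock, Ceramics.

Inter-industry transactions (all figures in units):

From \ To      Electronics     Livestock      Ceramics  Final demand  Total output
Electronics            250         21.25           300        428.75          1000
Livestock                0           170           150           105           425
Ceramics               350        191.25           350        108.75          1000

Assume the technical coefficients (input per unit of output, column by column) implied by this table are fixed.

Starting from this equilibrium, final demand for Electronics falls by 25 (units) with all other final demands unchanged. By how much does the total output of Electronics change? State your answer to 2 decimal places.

Δx_E = -45.74

Technical coefficients a_ij = z_ij / X_j:
  a_EE = 250/1000 = 0.25, a_LE = 0/1000 = 0.00, a_CE = 350/1000 = 0.35
  a_EL = 21.25/425 = 0.05, a_LL = 170/425 = 0.40, a_CL = 191.25/425 = 0.45
  a_EC = 300/1000 = 0.30, a_LC = 150/1000 = 0.15, a_CC = 350/1000 = 0.35
I − A =
  [   0.75    -0.05    -0.30]
  [   0.00     0.60    -0.15]
  [  -0.35    -0.45     0.65]
Cofactors of I−A, C_ij = (−1)^(i+j)·(minor ij) (rows/columns in the sector order above):
  C_11 = (0.60)(0.65) − (-0.15)(-0.45) = 0.3225
  C_12 = −[(0.00)(0.65) − (-0.15)(-0.35)] = 0.0525
  C_13 = (0.00)(-0.45) − (0.60)(-0.35) = 0.2100
  C_21 = −[(-0.05)(0.65) − (-0.30)(-0.45)] = 0.1675
  C_22 = (0.75)(0.65) − (-0.30)(-0.35) = 0.3825
  C_23 = −[(0.75)(-0.45) − (-0.05)(-0.35)] = 0.3550
  C_31 = (-0.05)(-0.15) − (-0.30)(0.60) = 0.1875
  C_32 = −[(0.75)(-0.15) − (-0.30)(0.00)] = 0.1125
  C_33 = (0.75)(0.60) − (-0.05)(0.00) = 0.4500
det(I−A) = Σ_j (I−A)_1j·C_1j = (0.75)(0.3225) + (-0.05)(0.0525) + (-0.30)(0.2100) = 0.17625
adj(I−A) = Cᵀ =
  [ 0.3225   0.1675   0.1875]
  [ 0.0525   0.3825   0.1125]
  [ 0.2100   0.3550   0.4500]
(I − A)⁻¹ = adj(I−A) / det(I−A) ≈
  [   1.8298     0.9504     1.0638]
  [   0.2979     2.1702     0.6383]
  [   1.1915     2.0142     2.5532]
Δx = (I − A)⁻¹ Δd with Δd having -25 in the Electronics component and 0 elsewhere.
So Δx_E = L_EE · (-25), where L_EE = adj(I−A)_EE / det(I−A) = 0.3225 / 0.17625.
Δx_E = 0.3225 × (-25) / 0.17625 = -8.0625 / 0.17625 ≈ -45.74.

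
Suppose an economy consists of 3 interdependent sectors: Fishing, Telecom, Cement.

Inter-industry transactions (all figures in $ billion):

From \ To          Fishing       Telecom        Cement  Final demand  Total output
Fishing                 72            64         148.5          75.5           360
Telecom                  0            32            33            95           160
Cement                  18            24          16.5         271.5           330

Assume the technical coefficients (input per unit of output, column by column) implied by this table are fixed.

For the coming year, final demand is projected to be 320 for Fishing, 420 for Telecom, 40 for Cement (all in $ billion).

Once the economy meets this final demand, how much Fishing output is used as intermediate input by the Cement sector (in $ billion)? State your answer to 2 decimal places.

z_13 = 75.94

Technical coefficients a_ij = z_ij / X_j:
  a_11 = 72/360 = 0.20, a_21 = 0/360 = 0.00, a_31 = 18/360 = 0.05
  a_12 = 64/160 = 0.40, a_22 = 32/160 = 0.20, a_32 = 24/160 = 0.15
  a_13 = 148.5/330 = 0.45, a_23 = 33/330 = 0.10, a_33 = 16.5/330 = 0.05
I − A =
  [   0.80    -0.40    -0.45]
  [   0.00     0.80    -0.10]
  [  -0.05    -0.15     0.95]
Cofactors of I−A, C_ij = (−1)^(i+j)·(minor ij) (rows/columns in the sector order above):
  C_11 = (0.80)(0.95) − (-0.10)(-0.15) = 0.7450
  C_12 = −[(0.00)(0.95) − (-0.10)(-0.05)] = 0.0050
  C_13 = (0.00)(-0.15) − (0.80)(-0.05) = 0.0400
  C_21 = −[(-0.40)(0.95) − (-0.45)(-0.15)] = 0.4475
  C_22 = (0.80)(0.95) − (-0.45)(-0.05) = 0.7375
  C_23 = −[(0.80)(-0.15) − (-0.40)(-0.05)] = 0.1400
  C_31 = (-0.40)(-0.10) − (-0.45)(0.80) = 0.4000
  C_32 = −[(0.80)(-0.10) − (-0.45)(0.00)] = 0.0800
  C_33 = (0.80)(0.80) − (-0.40)(0.00) = 0.6400
det(I−A) = Σ_j (I−A)_1j·C_1j = (0.80)(0.7450) + (-0.40)(0.0050) + (-0.45)(0.0400) = 0.5760
adj(I−A) = Cᵀ =
  [ 0.7450   0.4475   0.4000]
  [ 0.0050   0.7375   0.0800]
  [ 0.0400   0.1400   0.6400]
(I − A)⁻¹ = adj(I−A) / det(I−A) ≈
  [   1.2934     0.7769     0.6944]
  [   0.0087     1.2804     0.1389]
  [   0.0694     0.2431     1.1111]
First solve x = (I − A)⁻¹ d = adj(I−A)·d / det(I−A); in particular x_3 = (0.0400·320 + 0.1400·420 + 0.6400·40) / 0.5760 = 97.20 / 0.5760 = 168.7500.
Intermediate flow from 1 to 3: z_13 = a_13 · x_3 = 0.45 × 97.20 / 0.5760 = 43.74 / 0.5760 ≈ 75.94.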